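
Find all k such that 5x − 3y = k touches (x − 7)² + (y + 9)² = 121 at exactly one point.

For a tangent, require d(centre, line) = r = 11.
|5·7 − 3·(−9) − k| / √34 = 11
|k − (62)| = 11√34.

k = 62 ± 11√34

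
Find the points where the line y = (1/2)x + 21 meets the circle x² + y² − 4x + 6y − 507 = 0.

(−12, 15) and (−4, 19)

Express y = (42 + x)/2 and substitute into the circle:
5x² + 80x + 240 = 0  ⟹  x² + 16x + 48 = 0
x = −4 or x = −12, giving (−4, 19) and (−12, 15).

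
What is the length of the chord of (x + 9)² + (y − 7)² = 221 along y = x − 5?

Express y = x − 5 and substitute into the circle:
2x² − 6x + 4 = 0  ⟹  x² − 3x + 2 = 0
x = 2 or x = 1, giving (2, −3) and (1, −4).
|(2, −3) − (1, −4)| = √((1)² + (1)²) = √2.

√2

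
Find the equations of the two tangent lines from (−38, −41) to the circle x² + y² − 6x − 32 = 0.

4x − 5y = 53 and 5x − 4y = −26

Let a tangent through (−38, −41) have slope m. Its distance from (3, 0) must equal √41:
(41m − (41))² = 41(m² + 1)
20m² − 41m + 20 = 0, so m = 4/5 or m = 5/4.
With m = 4/5: 4x − 5y = 53. With m = 5/4: 5x − 4y = −26.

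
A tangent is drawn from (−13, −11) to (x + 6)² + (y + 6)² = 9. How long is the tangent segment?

√65

With centre O = (−6, −6), |OP|² = 74 and r² = 9.
The tangent meets the radius at right angles, so tangent² = |PO|² − r² = 74 − 9 = 65.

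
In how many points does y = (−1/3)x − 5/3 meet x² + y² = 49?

Centre (0, 0), r² = 49. Distance² from centre to line = (5)²/10 = 5/2.
Since d² < r², the line cuts the circle twice.

2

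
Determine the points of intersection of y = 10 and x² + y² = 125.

Express y = 10 and substitute into the circle:
x² − 25 = 0
x = 5 or x = −5, giving (5, 10) and (−5, 10).

(−5, 10) and (5, 10)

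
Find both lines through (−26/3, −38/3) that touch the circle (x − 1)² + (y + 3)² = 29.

2x − 5y = 46 and 5x − 2y = −18

Write the tangent as mx − y + (−38/3 − m·(−26/3)) = 0 and set its distance from the centre to √29:
[m·(29/3) − (29/3)]² = 29(m² + 1)
10m² − 29m + 10 = 0, so m = 2/5 or m = 5/2.
With m = 2/5: 2x − 5y = 46. With m = 5/2: 5x − 2y = −18.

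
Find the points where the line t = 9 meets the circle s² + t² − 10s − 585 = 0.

Substitute t = 9:
s² − 10s − 504 = 0
s = 28 or s = −18, giving (28, 9) and (−18, 9).

(−18, 9) and (28, 9)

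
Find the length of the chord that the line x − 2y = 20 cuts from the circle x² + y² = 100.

The distance from (0, 0) to the line is 20/√5, and r² = 100.
Chord = 2√(r² − d²) = 2·√(20) = 4√5.

4√5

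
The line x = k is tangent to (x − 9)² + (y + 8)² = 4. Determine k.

k = 7 or k = 11

For a tangent, require d(centre, line) = r = 2.
|1·9 + 0·(−8) − k| / √1 = 2
|k − (9)| = 2, so k = 11 or k = 7.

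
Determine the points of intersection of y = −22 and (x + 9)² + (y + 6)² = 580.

From the line, y = −22. Substituting:
x² + 18x − 243 = 0
x = 9 or x = −27, giving (9, −22) and (−27, −22).

(−27, −22) and (9, −22)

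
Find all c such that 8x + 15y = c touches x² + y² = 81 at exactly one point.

c = −153 or c = 153

Tangency holds when the distance from the centre (0, 0) to the line equals the radius 9:
|8·0 + 15·0 − c| / √289 = 9
|c| = 9·17, so c = 153 or c = −153.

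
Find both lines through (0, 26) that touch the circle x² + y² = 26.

A line y − (26) = m(x − (0)) is tangent when its distance from (0, 0) is √26:
(0m − (−26))² = 26(m² + 1)
m² − 25 = 0, so m = −5 or m = 5.
Through (0, 26) these give 5x + y = 26 and 5x − y = −26.

5x + y = 26 and 5x − y = −26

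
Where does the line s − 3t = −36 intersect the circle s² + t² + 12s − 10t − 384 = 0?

Substitute t = (36 + s)/3:
10s² + 150s − 3240 = 0  ⟹  s² + 15s − 324 = 0
s = 12 or s = −27, giving (12, 16) and (−27, 3).

(−27, 3) and (12, 16)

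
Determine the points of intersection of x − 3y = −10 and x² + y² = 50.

Express y = (10 + x)/3 and substitute into the circle:
10x² + 20x − 350 = 0  ⟹  x² + 2x − 35 = 0
x = 5 or x = −7, giving (5, 5) and (−7, 1).

(−7, 1) and (5, 5)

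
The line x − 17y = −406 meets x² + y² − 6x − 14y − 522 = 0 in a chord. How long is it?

2√290

Centre (3, 7), r² = 580. Perpendicular distance d from centre to line = |290| / √290 = 290/√290.
Half the chord is √(r² − d²) = √(290), so the full chord is 2√290.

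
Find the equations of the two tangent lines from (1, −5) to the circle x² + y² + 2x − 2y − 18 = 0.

x + 2y = −9 and 2x − y = 7

Let a tangent through (1, −5) have slope m. Its distance from (−1, 1) must equal 2√5:
(−2m − (6))² = 20(m² + 1)
2m² − 3m − 2 = 0, so m = −1/2 or m = 2.
With m = −1/2: x + 2y = −9. With m = 2: 2x − y = 7.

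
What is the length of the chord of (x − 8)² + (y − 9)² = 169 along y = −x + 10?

17√2

Centre (8, 9), r² = 169. Perpendicular distance d from centre to line = |7| / √2 = 7/√2.
Half the chord is √(r² − d²) = √(289/2), so the full chord is 17√2.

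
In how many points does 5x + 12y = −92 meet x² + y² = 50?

Centre (0, 0), r² = 50. Distance² from centre to line = (92)²/169 = 8464/169.
Since d² > r², the line lies outside the circle.

0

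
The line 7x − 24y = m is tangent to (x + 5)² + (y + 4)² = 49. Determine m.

m = −114 or m = 236

Tangency holds when the distance from the centre (−5, −4) to the line equals the radius 7:
|7·(−5) − 24·(−4) − m| / √625 = 7
|m − (61)| = 7·25, so m = 236 or m = −114.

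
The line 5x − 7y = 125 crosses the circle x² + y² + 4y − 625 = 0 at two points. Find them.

(−10, −25) and (25, 0)

Substitute y = (−125 + 5x)/7:
74x² − 1110x − 18500 = 0  ⟹  x² − 15x − 250 = 0
x = 25 or x = −10, giving (25, 0) and (−10, −25).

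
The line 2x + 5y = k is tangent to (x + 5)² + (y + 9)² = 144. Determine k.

k = −55 ± 12√29

For a tangent, require d(centre, line) = r = 12.
|2·(−5) + 5·(−9) − k| / √29 = 12
|k − (−55)| = 12√29.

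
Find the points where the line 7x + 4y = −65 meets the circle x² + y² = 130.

(−11, 3) and (−3, −11)

Express y = (−65 − 7x)/4 and substitute into the circle:
65x² + 910x + 2145 = 0  ⟹  x² + 14x + 33 = 0
x = −3 or x = −11, giving (−3, −11) and (−11, 3).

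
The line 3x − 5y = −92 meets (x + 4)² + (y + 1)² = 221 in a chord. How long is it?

Centre (−4, −1), r² = 221. Perpendicular distance d from centre to line = |85| / √34 = 85/√34.
Half the chord is √(r² − d²) = √(17/2), so the full chord is √34.

√34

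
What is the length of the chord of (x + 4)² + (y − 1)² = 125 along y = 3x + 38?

5√10

From the line, y = 3x + 38. Substituting:
10x² + 230x + 1260 = 0  ⟹  x² + 23x + 126 = 0
x = −9 or x = −14, giving (−9, 11) and (−14, −4).
|(−9, 11) − (−14, −4)| = √((5)² + (15)²) = 5√10.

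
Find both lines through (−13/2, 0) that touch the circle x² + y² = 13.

Write the tangent as mx − y + (0 − m·(−13/2)) = 0 and set its distance from the centre to √13:
[m·(13/2) − (0)]² = 13(m² + 1)
9m² − 4 = 0, so m = −2/3 or m = 2/3.
With m = −2/3: 2x + 3y = −13. With m = 2/3: 2x − 3y = −13.

2x + 3y = −13 and 2x − 3y = −13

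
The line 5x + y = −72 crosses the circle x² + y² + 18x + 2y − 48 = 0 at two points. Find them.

(−16, 8) and (−12, −12)

Express y = −5x − 72 and substitute into the circle:
26x² + 728x + 4992 = 0  ⟹  x² + 28x + 192 = 0
x = −12 or x = −16, giving (−12, −12) and (−16, 8).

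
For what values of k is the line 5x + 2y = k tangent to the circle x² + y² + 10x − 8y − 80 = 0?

k = −17 ± 11√29

For a tangent, require d(centre, line) = r = 11.
|5·(−5) + 2·4 − k| / √29 = 11
|k − (−17)| = 11√29.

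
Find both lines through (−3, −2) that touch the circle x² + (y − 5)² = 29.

2x − 5y = 4 and 5x + 2y = −19

Write the tangent as mx − y + (−2 − m·(−3)) = 0 and set its distance from the centre to √29:
[m·(3) − (7)]² = 29(m² + 1)
10m² + 21m − 10 = 0, so m = 2/5 or m = −5/2.
With m = 2/5: 2x − 5y = 4. With m = −5/2: 5x + 2y = −19.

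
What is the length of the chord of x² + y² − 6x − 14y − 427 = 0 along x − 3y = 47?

5√10

Express y = (−47 + x)/3 and substitute into the circle:
10x² − 190x + 340 = 0  ⟹  x² − 19x + 34 = 0
x = 17 or x = 2, giving (17, −10) and (2, −15).
|(17, −10) − (2, −15)| = √((15)² + (5)²) = 5√10.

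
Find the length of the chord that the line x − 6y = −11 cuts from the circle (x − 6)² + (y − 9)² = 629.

The distance from (6, 9) to the line is 37/√37, and r² = 629.
Chord = 2√(r² − d²) = 2·√(592) = 8√37.

8√37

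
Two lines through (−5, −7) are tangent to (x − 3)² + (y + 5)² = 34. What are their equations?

Let a tangent through (−5, −7) have slope m. Its distance from (3, −5) must equal √34:
[m·(8) − (2)]² = 34(m² + 1)
15m² − 16m − 15 = 0, so m = −3/5 or m = 5/3.
With m = −3/5: 3x + 5y = −50. With m = 5/3: 5x − 3y = −4.

3x + 5y = −50 and 5x − 3y = −4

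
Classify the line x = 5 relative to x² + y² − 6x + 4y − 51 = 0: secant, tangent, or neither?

Substituting the line into the circle gives y² + 4y − 56 = 0.
Discriminant = (4)² − 4·1·(−56) = 240 > 0.
Two real roots: the line is a secant.

secant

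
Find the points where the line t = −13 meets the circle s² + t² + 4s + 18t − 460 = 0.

From the line, t = −13. Substituting:
s² + 4s − 525 = 0
s = 21 or s = −25, giving (21, −13) and (−25, −13).

(−25, −13) and (21, −13)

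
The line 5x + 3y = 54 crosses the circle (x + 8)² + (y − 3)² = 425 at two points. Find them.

Substitute y = (54 − 5x)/3:
34x² − 306x − 1224 = 0  ⟹  x² − 9x − 36 = 0
x = 12 or x = −3, giving (12, −2) and (−3, 23).

(−3, 23) and (12, −2)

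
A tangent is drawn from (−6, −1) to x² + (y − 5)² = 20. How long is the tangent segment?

With centre O = (0, 5), |OP|² = 72 and r² = 20.
The tangent meets the radius at right angles, so tangent² = |PO|² − r² = 72 − 20 = 52.

2√13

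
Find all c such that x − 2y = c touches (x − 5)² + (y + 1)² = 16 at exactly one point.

The line touches the circle iff its distance from (5, −1) is 4:
|1·5 − 2·(−1) − c| / √5 = 4
|c − (7)| = 4√5.

c = 7 ± 4√5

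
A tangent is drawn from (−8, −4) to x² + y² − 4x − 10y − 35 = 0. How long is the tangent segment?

3√13

With centre O = (2, 5), |OP|² = 181 and r² = 64.
The tangent meets the radius at right angles, so tangent² = |PO|² − r² = 181 − 64 = 117.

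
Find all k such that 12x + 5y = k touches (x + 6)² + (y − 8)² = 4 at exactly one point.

k = −58 or k = −6

Tangency holds when the distance from the centre (−6, 8) to the line equals the radius 2:
|12·(−6) + 5·8 − k| / √169 = 2
|k − (−32)| = 2·13, so k = −6 or k = −58.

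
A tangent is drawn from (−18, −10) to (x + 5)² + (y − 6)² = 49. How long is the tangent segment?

The centre is (−5, 6) and r = 7. The square of the distance from P to the centre is 169 + 256 = 425.
Power of the point: PT² = |PO|² − r² = 376, so PT = 2√94.

2√94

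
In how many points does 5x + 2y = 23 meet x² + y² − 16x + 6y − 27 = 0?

2

Substituting the line into the circle gives 29x² − 354x + 697 = 0.
Δ = 125316 − 80852 = 44464.
Two real roots: the line is a secant.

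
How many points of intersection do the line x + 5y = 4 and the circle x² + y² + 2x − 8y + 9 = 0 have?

d² = (1·(−1) + 5·4 − (4))²/26 = 225/26; r² = 8.
Since d² > r², the line lies outside the circle.

0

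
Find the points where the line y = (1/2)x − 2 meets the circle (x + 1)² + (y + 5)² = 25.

Express y = (−4 + x)/2 and substitute into the circle:
5x² + 20x − 60 = 0  ⟹  x² + 4x − 12 = 0
x = 2 or x = −6, giving (2, −1) and (−6, −5).

(−6, −5) and (2, −1)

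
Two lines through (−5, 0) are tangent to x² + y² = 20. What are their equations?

Write the tangent as mx − y + (0 − m·(−5)) = 0 and set its distance from the centre to 2√5:
[m·(5) − (0)]² = 20(m² + 1)
m² − 4 = 0, so m = −2 or m = 2.
With m = −2: 2x + y = −10. With m = 2: 2x − y = −10.

2x + y = −10 and 2x − y = −10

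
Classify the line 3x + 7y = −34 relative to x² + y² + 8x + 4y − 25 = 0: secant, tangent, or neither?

Substituting the line into the circle gives 58x² + 512x − 1021 = 0.
Discriminant = (512)² − 4·58·(−1021) = 499016 > 0.
Two real roots: the line is a secant.

secant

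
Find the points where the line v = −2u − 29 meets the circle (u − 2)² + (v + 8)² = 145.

From the line, v = −2u − 29. Substituting:
5u² + 80u + 300 = 0  ⟹  u² + 16u + 60 = 0
u = −6 or u = −10, giving (−6, −17) and (−10, −9).

(−10, −9) and (−6, −17)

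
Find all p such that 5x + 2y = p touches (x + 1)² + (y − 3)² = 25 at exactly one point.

p = 1 ± 5√29

For a tangent, require d(centre, line) = r = 5.
|5·(−1) + 2·3 − p| / √29 = 5
|p − (1)| = 5√29.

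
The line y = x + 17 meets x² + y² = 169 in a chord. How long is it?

7√2

Substitute y = x + 17:
2x² + 34x + 120 = 0  ⟹  x² + 17x + 60 = 0
x = −5 or x = −12, giving (−5, 12) and (−12, 5).
Chord length = distance between (−5, 12) and (−12, 5) = √98 = 7√2.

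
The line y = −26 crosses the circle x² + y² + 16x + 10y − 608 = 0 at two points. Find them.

(−24, −26) and (8, −26)

From the line, y = −26. Substituting:
x² + 16x − 192 = 0
x = 8 or x = −24, giving (8, −26) and (−24, −26).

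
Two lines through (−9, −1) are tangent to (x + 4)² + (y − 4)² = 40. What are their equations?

3x + y = −28 and x + 3y = −12

A line y − (−1) = m(x − (−9)) is tangent when its distance from (−4, 4) is 2√10:
(5m − (5))² = 40(m² + 1)
3m² + 10m + 3 = 0, so m = −3 or m = −1/3.
Through (−9, −1) these give 3x + y = −28 and x + 3y = −12.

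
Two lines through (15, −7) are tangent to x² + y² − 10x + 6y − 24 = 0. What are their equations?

Let a tangent through (15, −7) have slope m. Its distance from (5, −3) must equal √58:
(−10m − (4))² = 58(m² + 1)
21m² + 40m − 21 = 0, so m = 3/7 or m = −7/3.
With m = 3/7: 3x − 7y = 94. With m = −7/3: 7x + 3y = 84.

3x − 7y = 94 and 7x + 3y = 84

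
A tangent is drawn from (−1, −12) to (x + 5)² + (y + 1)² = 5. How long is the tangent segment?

2√33

Centre (−5, −1), r² = 5. |PO|² = (4)² + (−11)² = 137.
By the tangent–radius right angle, tangent length = √(|PO|² − r²) = √132 = 2√33.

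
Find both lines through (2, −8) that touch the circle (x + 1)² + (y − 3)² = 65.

Let a tangent through (2, −8) have slope m. Its distance from (−1, 3) must equal √65:
[m·(−3) − (11)]² = 65(m² + 1)
28m² − 33m − 28 = 0, so m = −4/7 or m = 7/4.
With m = −4/7: 4x + 7y = −48. With m = 7/4: 7x − 4y = 46.

4x + 7y = −48 and 7x − 4y = 46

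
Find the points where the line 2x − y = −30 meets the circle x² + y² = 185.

Express y = 2x + 30 and substitute into the circle:
5x² + 120x + 715 = 0  ⟹  x² + 24x + 143 = 0
x = −11 or x = −13, giving (−11, 8) and (−13, 4).

(−13, 4) and (−11, 8)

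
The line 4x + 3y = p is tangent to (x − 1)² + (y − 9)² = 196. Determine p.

Tangency holds when the distance from the centre (1, 9) to the line equals the radius 14:
|4·1 + 3·9 − p| / √25 = 14
|p − (31)| = 14·5, so p = 101 or p = −39.

p = −39 or p = 101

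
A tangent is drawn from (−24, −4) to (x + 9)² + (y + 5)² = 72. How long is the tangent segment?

√154

The centre is (−9, −5) and r = 6√2. The square of the distance from P to the centre is 225 + 1 = 226.
Power of the point: PT² = |PO|² − r² = 154, so PT = √154.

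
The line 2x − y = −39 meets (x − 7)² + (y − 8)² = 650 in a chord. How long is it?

14√5

From the line, y = 2x + 39. Substituting:
5x² + 110x + 360 = 0  ⟹  x² + 22x + 72 = 0
x = −4 or x = −18, giving (−4, 31) and (−18, 3).
Chord length = distance between (−4, 31) and (−18, 3) = √980 = 14√5.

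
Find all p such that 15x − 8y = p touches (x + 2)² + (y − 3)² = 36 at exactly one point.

p = −156 or p = 48

For a tangent, require d(centre, line) = r = 6.
|15·(−2) − 8·3 − p| / √289 = 6
|p − (−54)| = 6·17, so p = 48 or p = −156.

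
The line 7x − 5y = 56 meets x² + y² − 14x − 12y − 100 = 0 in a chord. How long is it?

From the line, y = (−56 + 7x)/5. Substituting:
74x² − 1554x + 3996 = 0  ⟹  x² − 21x + 54 = 0
x = 18 or x = 3, giving (18, 14) and (3, −7).
Chord length = distance between (18, 14) and (3, −7) = √666 = 3√74.

3√74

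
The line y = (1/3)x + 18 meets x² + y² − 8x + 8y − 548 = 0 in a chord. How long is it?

6√10

From the line, y = (54 + x)/3. Substituting:
10x² + 60x − 720 = 0  ⟹  x² + 6x − 72 = 0
x = 6 or x = −12, giving (6, 20) and (−12, 14).
|(6, 20) − (−12, 14)| = √((18)² + (6)²) = 6√10.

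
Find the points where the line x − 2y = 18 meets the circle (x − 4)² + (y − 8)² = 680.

(−10, −14) and (30, 6)

From the line, y = (−18 + x)/2. Substituting:
5x² − 100x − 1500 = 0  ⟹  x² − 20x − 300 = 0
x = 30 or x = −10, giving (30, 6) and (−10, −14).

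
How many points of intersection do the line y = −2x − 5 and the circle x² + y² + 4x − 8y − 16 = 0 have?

d² = (2·(−2) + 1·4 − (−5))²/5 = 5; r² = 36.
Since d² < r², the line cuts the circle twice.

2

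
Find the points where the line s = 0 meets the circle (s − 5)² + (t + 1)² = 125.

The line gives s = 0. Substituting into the circle:
t² + 2t − 99 = 0
t = 9 or t = −11, giving (0, 9) and (0, −11).

(0, −11) and (0, 9)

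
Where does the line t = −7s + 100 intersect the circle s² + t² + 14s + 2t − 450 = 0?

(13, 9) and (15, −5)

From the line, t = −7s + 100. Substituting:
50s² − 1400s + 9750 = 0  ⟹  s² − 28s + 195 = 0
s = 15 or s = 13, giving (15, −5) and (13, 9).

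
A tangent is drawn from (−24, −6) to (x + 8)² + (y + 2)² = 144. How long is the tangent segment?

8√2

Centre (−8, −2), r² = 144. |PO|² = (−16)² + (−4)² = 272.
Power of the point: PT² = |PO|² − r² = 128, so PT = 8√2.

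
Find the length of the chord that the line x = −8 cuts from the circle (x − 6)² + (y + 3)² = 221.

10

The line gives x = −8. Substituting into the circle:
y² + 6y − 16 = 0
y = 2 or y = −8, giving (−8, 2) and (−8, −8).
|(−8, 2) − (−8, −8)| = √((0)² + (10)²) = 10.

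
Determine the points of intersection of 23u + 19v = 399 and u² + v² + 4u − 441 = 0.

Express v = (399 − 23u)/19 and substitute into the circle:
890u² − 16910u = 0  ⟹  u² − 19u = 0
u = 19 or u = 0, giving (19, −2) and (0, 21).

(0, 21) and (19, −2)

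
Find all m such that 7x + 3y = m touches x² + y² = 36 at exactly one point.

m = ±6√58

For a tangent, require d(centre, line) = r = 6.
|7·0 + 3·0 − m| / √58 = 6
|m| = 6√58.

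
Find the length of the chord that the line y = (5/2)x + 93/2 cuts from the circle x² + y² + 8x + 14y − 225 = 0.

The distance from (−4, −7) to the line is 87/√29, and r² = 290.
Chord = 2√(r² − d²) = 2·√(29) = 2√29.

2√29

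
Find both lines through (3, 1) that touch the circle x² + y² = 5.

Let a tangent through (3, 1) have slope m. Its distance from (0, 0) must equal √5:
(−3m − (−1))² = 5(m² + 1)
2m² − 3m − 2 = 0, so m = 2 or m = −1/2.
Through (3, 1) these give 2x − y = 5 and x + 2y = 5.

2x − y = 5 and x + 2y = 5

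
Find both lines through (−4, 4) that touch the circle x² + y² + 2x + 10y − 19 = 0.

Let a tangent through (−4, 4) have slope m. Its distance from (−1, −5) must equal 3√5:
(3m − (−9))² = 45(m² + 1)
2m² − 3m − 2 = 0, so m = −1/2 or m = 2.
With m = −1/2: x + 2y = 4. With m = 2: 2x − y = −12.

x + 2y = 4 and 2x − y = −12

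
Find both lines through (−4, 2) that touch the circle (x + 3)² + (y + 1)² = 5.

Write the tangent as mx − y + (2 − m·(−4)) = 0 and set its distance from the centre to √5:
(1m − (−3))² = 5(m² + 1)
2m² − 3m − 2 = 0, so m = 2 or m = −1/2.
Through (−4, 2) these give 2x − y = −10 and x + 2y = 0.

2x − y = −10 and x + 2y = 0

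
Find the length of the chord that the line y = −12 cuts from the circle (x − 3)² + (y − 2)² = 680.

44

Substitute y = −12:
x² − 6x − 475 = 0
x = 25 or x = −19, giving (25, −12) and (−19, −12).
Chord length = distance between (25, −12) and (−19, −12) = √1936 = 44.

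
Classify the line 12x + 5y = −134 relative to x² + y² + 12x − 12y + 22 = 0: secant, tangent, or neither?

neither

Substituting the line into the circle gives 169x² + 4236x + 26546 = 0.
Discriminant = (4236)² − 4·169·(26546) = −1400 < 0.
No real roots: the line does not meet the circle.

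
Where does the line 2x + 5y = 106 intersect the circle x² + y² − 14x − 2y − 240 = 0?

(8, 18) and (18, 14)

Substitute y = (106 − 2x)/5:
29x² − 754x + 4176 = 0  ⟹  x² − 26x + 144 = 0
x = 18 or x = 8, giving (18, 14) and (8, 18).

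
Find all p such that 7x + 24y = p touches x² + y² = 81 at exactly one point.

For a tangent, require d(centre, line) = r = 9.
|7·0 + 24·0 − p| / √625 = 9
|p| = 9·25, so p = 225 or p = −225.

p = −225 or p = 225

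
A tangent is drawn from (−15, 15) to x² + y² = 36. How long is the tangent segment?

With centre O = (0, 0), |OP|² = 450 and r² = 36.
By the tangent–radius right angle, tangent length = √(|PO|² − r²) = √414 = 3√46.

3√46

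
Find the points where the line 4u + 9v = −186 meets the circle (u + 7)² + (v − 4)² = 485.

Express v = (−186 − 4u)/9 and substitute into the circle:
97u² + 2910u + 13968 = 0  ⟹  u² + 30u + 144 = 0
u = −6 or u = −24, giving (−6, −18) and (−24, −10).

(−24, −10) and (−6, −18)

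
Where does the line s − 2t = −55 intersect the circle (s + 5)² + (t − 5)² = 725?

(−31, 12) and (5, 30)

Express t = (55 + s)/2 and substitute into the circle:
5s² + 130s − 775 = 0  ⟹  s² + 26s − 155 = 0
s = 5 or s = −31, giving (5, 30) and (−31, 12).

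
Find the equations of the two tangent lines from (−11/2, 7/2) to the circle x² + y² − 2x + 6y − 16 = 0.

5x + y = −24 and x + 5y = 12

Write the tangent as mx − y + (7/2 − m·(−11/2)) = 0 and set its distance from the centre to √26:
[m·(13/2) − (−13/2)]² = 26(m² + 1)
5m² + 26m + 5 = 0, so m = −5 or m = −1/5.
With m = −5: 5x + y = −24. With m = −1/5: x + 5y = 12.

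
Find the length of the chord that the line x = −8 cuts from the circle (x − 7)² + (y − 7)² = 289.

Centre (7, 7), r² = 289. Perpendicular distance d from centre to line = |15| / √1 = 15.
Chord = 2√(r² − d²) = 2·√(64) = 16.

16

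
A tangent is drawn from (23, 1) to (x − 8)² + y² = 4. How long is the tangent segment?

√222

Centre (8, 0), r² = 4. |PO|² = (15)² + (1)² = 226.
The tangent meets the radius at right angles, so tangent² = |PO|² − r² = 226 − 4 = 222.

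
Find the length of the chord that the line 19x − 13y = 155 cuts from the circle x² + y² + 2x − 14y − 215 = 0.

√530

The distance from (−1, 7) to the line is 265/√530, and r² = 265.
Chord = 2√(r² − d²) = 2·√(265/2) = √530.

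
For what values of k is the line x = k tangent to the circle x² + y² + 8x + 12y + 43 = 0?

k = −7 or k = −1

For a tangent, require d(centre, line) = r = 3.
|1·(−4) + 0·(−6) − k| / √1 = 3
|k − (−4)| = 3, so k = −1 or k = −7.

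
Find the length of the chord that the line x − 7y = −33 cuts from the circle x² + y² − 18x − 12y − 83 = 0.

From the line, y = (33 + x)/7. Substituting:
50x² − 900x − 5750 = 0  ⟹  x² − 18x − 115 = 0
x = 23 or x = −5, giving (23, 8) and (−5, 4).
|(23, 8) − (−5, 4)| = √((28)² + (4)²) = 20√2.

20√2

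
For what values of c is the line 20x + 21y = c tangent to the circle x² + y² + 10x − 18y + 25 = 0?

c = −172 or c = 350

For a tangent, require d(centre, line) = r = 9.
|20·(−5) + 21·9 − c| / √841 = 9
|c − (89)| = 9·29, so c = 350 or c = −172.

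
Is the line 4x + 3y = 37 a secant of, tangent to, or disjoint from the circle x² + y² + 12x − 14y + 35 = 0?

Centre (−6, 7), r² = 50. Distance² from centre to line = (−40)²/25 = 64.
Since d² > r², the line lies outside the circle.

disjoint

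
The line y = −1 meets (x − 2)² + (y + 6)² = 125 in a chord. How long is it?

20

Substitute y = −1:
x² − 4x − 96 = 0
x = 12 or x = −8, giving (12, −1) and (−8, −1).
Chord length = distance between (12, −1) and (−8, −1) = √400 = 20.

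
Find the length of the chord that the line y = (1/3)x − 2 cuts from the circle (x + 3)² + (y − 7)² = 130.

Express y = (−6 + x)/3 and substitute into the circle:
10x² − 360 = 0  ⟹  x² − 36 = 0
x = 6 or x = −6, giving (6, 0) and (−6, −4).
|(6, 0) − (−6, −4)| = √((12)² + (4)²) = 4√10.

4√10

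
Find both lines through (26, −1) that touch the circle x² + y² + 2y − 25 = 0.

x + 5y = 21 and x − 5y = 31

Let a tangent through (26, −1) have slope m. Its distance from (0, −1) must equal √26:
[m·(−26) − (0)]² = 26(m² + 1)
25m² − 1 = 0, so m = −1/5 or m = 1/5.
With m = −1/5: x + 5y = 21. With m = 1/5: x − 5y = 31.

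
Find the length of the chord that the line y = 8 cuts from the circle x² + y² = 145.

The distance from (0, 0) to the line is 8, and r² = 145.
Chord = 2√(r² − d²) = 2·√(81) = 18.

18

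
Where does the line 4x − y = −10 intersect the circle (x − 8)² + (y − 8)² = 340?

(−4, −6) and (4, 26)

From the line, y = 4x + 10. Substituting:
17x² − 272 = 0  ⟹  x² − 16 = 0
x = 4 or x = −4, giving (4, 26) and (−4, −6).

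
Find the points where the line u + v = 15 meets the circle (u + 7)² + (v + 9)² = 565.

(2, 13) and (15, 0)

Express v = −u + 15 and substitute into the circle:
2u² − 34u + 60 = 0  ⟹  u² − 17u + 30 = 0
u = 15 or u = 2, giving (15, 0) and (2, 13).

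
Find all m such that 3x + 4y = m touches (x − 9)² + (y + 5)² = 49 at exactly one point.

Tangency holds when the distance from the centre (9, −5) to the line equals the radius 7:
|3·9 + 4·(−5) − m| / √25 = 7
|m − (7)| = 7·5, so m = 42 or m = −28.

m = −28 or m = 42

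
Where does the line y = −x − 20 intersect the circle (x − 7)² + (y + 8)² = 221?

From the line, y = −x − 20. Substituting:
2x² + 10x − 28 = 0  ⟹  x² + 5x − 14 = 0
x = 2 or x = −7, giving (2, −22) and (−7, −13).

(−7, −13) and (2, −22)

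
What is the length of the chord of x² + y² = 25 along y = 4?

Express y = 4 and substitute into the circle:
x² − 9 = 0
x = 3 or x = −3, giving (3, 4) and (−3, 4).
Chord length = distance between (3, 4) and (−3, 4) = √36 = 6.

6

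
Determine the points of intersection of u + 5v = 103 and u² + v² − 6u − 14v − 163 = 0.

(−2, 21) and (13, 18)

From the line, v = (103 − u)/5. Substituting:
26u² − 286u − 676 = 0  ⟹  u² − 11u − 26 = 0
u = 13 or u = −2, giving (13, 18) and (−2, 21).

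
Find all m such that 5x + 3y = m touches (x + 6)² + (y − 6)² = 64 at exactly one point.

m = −12 ± 8√34

Tangency holds when the distance from the centre (−6, 6) to the line equals the radius 8:
|5·(−6) + 3·6 − m| / √34 = 8
|m − (−12)| = 8√34.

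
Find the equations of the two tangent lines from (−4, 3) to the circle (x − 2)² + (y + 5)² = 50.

7x − y = −31 and x + 7y = 17

A line y − (3) = m(x − (−4)) is tangent when its distance from (2, −5) is 5√2:
[m·(6) − (−8)]² = 50(m² + 1)
7m² − 48m − 7 = 0, so m = 7 or m = −1/7.
Through (−4, 3) these give 7x − y = −31 and x + 7y = 17.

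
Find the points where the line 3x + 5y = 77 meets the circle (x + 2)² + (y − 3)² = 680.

(−16, 25) and (24, 1)

From the line, y = (77 − 3x)/5. Substituting:
34x² − 272x − 13056 = 0  ⟹  x² − 8x − 384 = 0
x = 24 or x = −16, giving (24, 1) and (−16, 25).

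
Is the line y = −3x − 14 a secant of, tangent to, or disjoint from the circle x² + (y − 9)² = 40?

disjoint

Centre (0, 9), r² = 40. Distance² from centre to line = (23)²/10 = 529/10.
Since d² > r², the line lies outside the circle.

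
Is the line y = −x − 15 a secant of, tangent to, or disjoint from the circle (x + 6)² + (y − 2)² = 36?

Centre (−6, 2), r² = 36. Distance² from centre to line = (11)²/2 = 121/2.
Since d² > r², the line lies outside the circle.

disjoint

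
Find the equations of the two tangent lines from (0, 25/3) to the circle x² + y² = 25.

Write the tangent as mx − y + (25/3 − m·(0)) = 0 and set its distance from the centre to 5:
[m·(0) − (−25/3)]² = 25(m² + 1)
9m² − 16 = 0, so m = 4/3 or m = −4/3.
Through (0, 25/3) these give 4x − 3y = −25 and 4x + 3y = 25.

4x − 3y = −25 and 4x + 3y = 25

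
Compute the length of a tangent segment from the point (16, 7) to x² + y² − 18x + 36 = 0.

With centre O = (9, 0), |OP|² = 98 and r² = 45.
The tangent meets the radius at right angles, so tangent² = |PO|² − r² = 98 − 45 = 53.

√53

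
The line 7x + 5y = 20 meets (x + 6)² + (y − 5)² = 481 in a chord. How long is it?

5√74

From the line, y = (20 − 7x)/5. Substituting:
74x² + 370x − 11100 = 0  ⟹  x² + 5x − 150 = 0
x = 10 or x = −15, giving (10, −10) and (−15, 25).
Chord length = distance between (10, −10) and (−15, 25) = √1850 = 5√74.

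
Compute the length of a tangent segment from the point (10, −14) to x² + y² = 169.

√127

With centre O = (0, 0), |OP|² = 296 and r² = 169.
The tangent meets the radius at right angles, so tangent² = |PO|² − r² = 296 − 169 = 127.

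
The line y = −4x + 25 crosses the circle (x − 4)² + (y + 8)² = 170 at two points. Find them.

(5, 5) and (11, −19)

Express y = −4x + 25 and substitute into the circle:
17x² − 272x + 935 = 0  ⟹  x² − 16x + 55 = 0
x = 11 or x = 5, giving (11, −19) and (5, 5).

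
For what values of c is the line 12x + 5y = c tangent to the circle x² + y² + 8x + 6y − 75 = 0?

For a tangent, require d(centre, line) = r = 10.
|12·(−4) + 5·(−3) − c| / √169 = 10
|c − (−63)| = 10·13, so c = 67 or c = −193.

c = −193 or c = 67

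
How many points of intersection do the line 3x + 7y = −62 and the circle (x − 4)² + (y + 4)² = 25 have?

0

Centre (4, −4), r² = 25. Distance² from centre to line = (46)²/58 = 1058/29.
Since d² > r², the line lies outside the circle.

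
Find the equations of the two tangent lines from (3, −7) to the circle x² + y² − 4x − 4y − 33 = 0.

4x + 5y = −23 and 5x − 4y = 43

A line y − (−7) = m(x − (3)) is tangent when its distance from (2, 2) is √41:
[m·(−1) − (9)]² = 41(m² + 1)
20m² − 9m − 20 = 0, so m = −4/5 or m = 5/4.
With m = −4/5: 4x + 5y = −23. With m = 5/4: 5x − 4y = 43.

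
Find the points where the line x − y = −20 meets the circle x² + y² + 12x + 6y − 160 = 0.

Substitute y = x + 20:
2x² + 58x + 360 = 0  ⟹  x² + 29x + 180 = 0
x = −9 or x = −20, giving (−9, 11) and (−20, 0).

(−20, 0) and (−9, 11)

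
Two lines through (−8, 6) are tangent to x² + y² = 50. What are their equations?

x − 7y = −50 and 7x + y = −50

A line y − (6) = m(x − (−8)) is tangent when its distance from (0, 0) is 5√2:
(8m − (−6))² = 50(m² + 1)
7m² + 48m − 7 = 0, so m = 1/7 or m = −7.
With m = 1/7: x − 7y = −50. With m = −7: 7x + y = −50.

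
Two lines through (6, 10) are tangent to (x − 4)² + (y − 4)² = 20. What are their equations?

2x + y = 22 and x − 2y = −14

Write the tangent as mx − y + (10 − m·(6)) = 0 and set its distance from the centre to 2√5:
(−2m − (−6))² = 20(m² + 1)
2m² + 3m − 2 = 0, so m = −2 or m = 1/2.
With m = −2: 2x + y = 22. With m = 1/2: x − 2y = −14.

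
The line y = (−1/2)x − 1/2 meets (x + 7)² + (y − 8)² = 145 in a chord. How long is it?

Express y = (−1 − x)/2 and substitute into the circle:
5x² + 90x − 95 = 0  ⟹  x² + 18x − 19 = 0
x = 1 or x = −19, giving (1, −1) and (−19, 9).
Chord length = distance between (1, −1) and (−19, 9) = √500 = 10√5.

10√5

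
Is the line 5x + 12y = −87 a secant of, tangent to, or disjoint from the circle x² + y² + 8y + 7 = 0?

Substituting the line into the circle gives 169x² + 390x + 225 = 0.
Δ = 152100 − 152100 = 0.
A repeated root: the line is tangent.

tangent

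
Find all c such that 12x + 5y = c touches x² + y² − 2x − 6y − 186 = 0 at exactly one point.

c = −155 or c = 209

The line touches the circle iff its distance from (1, 3) is 14:
|12·1 + 5·3 − c| / √169 = 14
|c − (27)| = 14·13, so c = 209 or c = −155.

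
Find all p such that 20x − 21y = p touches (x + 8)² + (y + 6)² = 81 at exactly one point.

For a tangent, require d(centre, line) = r = 9.
|20·(−8) − 21·(−6) − p| / √841 = 9
|p − (−34)| = 9·29, so p = 227 or p = −295.

p = −295 or p = 227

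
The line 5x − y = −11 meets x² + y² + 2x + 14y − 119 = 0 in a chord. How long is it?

Centre (−1, −7), r² = 169. Perpendicular distance d from centre to line = |13| / √26 = 13/√26.
Half the chord is √(r² − d²) = √(325/2), so the full chord is 5√26.

5√26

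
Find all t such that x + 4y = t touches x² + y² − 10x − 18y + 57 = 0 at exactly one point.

The line touches the circle iff its distance from (5, 9) is 7:
|1·5 + 4·9 − t| / √17 = 7
|t − (41)| = 7√17.

t = 41 ± 7√17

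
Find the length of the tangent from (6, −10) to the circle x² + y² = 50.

With centre O = (0, 0), |OP|² = 136 and r² = 50.
The tangent meets the radius at right angles, so tangent² = |PO|² − r² = 136 − 50 = 86.

√86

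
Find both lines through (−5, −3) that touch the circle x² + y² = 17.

4x − y = −17 and x + 4y = −17

Write the tangent as mx − y + (−3 − m·(−5)) = 0 and set its distance from the centre to √17:
(5m − (3))² = 17(m² + 1)
4m² − 15m − 4 = 0, so m = 4 or m = −1/4.
With m = 4: 4x − y = −17. With m = −1/4: x + 4y = −17.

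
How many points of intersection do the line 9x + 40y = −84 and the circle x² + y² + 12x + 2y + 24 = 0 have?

2

Centre (−6, −1), r² = 13. Distance² from centre to line = (−10)²/1681 = 100/1681.
Since d² < r², the line cuts the circle twice.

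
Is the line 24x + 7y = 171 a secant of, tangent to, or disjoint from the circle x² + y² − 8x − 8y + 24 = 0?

secant

Substituting the line into the circle gives 625x² − 7256x + 20841 = 0.
Discriminant = (−7256)² − 4·625·(20841) = 547036 > 0.
Two real roots: the line is a secant.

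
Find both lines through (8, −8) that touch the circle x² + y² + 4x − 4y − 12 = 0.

Write the tangent as mx − y + (−8 − m·(8)) = 0 and set its distance from the centre to 2√5:
[m·(−10) − (10)]² = 20(m² + 1)
2m² + 5m + 2 = 0, so m = −2 or m = −1/2.
With m = −2: 2x + y = 8. With m = −1/2: x + 2y = −8.

2x + y = 8 and x + 2y = −8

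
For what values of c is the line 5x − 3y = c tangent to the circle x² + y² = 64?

For a tangent, require d(centre, line) = r = 8.
|5·0 − 3·0 − c| / √34 = 8
|c| = 8√34.

c = ±8√34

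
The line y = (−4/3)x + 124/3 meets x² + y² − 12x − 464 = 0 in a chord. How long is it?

From the line, y = (124 − 4x)/3. Substituting:
25x² − 1100x + 11200 = 0  ⟹  x² − 44x + 448 = 0
x = 28 or x = 16, giving (28, 4) and (16, 20).
Chord length = distance between (28, 4) and (16, 20) = √400 = 20.

20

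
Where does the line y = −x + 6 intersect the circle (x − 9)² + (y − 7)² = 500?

Substitute y = −x + 6:
2x² − 16x − 418 = 0  ⟹  x² − 8x − 209 = 0
x = 19 or x = −11, giving (19, −13) and (−11, 17).

(−11, 17) and (19, −13)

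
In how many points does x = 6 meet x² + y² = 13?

0

Substituting the line into the circle gives y² + 23 = 0.
Discriminant = (0)² − 4·1·(23) = −92 < 0.
No real roots: the line does not meet the circle.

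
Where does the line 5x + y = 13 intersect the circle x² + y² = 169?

Express y = −5x + 13 and substitute into the circle:
26x² − 130x = 0  ⟹  x² − 5x = 0
x = 5 or x = 0, giving (5, −12) and (0, 13).

(0, 13) and (5, −12)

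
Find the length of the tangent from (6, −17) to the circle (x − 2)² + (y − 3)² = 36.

2√95

Centre (2, 3), r² = 36. |PO|² = (4)² + (−20)² = 416.
Power of the point: PT² = |PO|² − r² = 380, so PT = 2√95.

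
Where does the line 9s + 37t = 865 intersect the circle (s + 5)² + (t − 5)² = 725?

Express t = (865 − 9s)/37 and substitute into the circle:
1450s² + 1450s − 495900 = 0  ⟹  s² + s − 342 = 0
s = 18 or s = −19, giving (18, 19) and (−19, 28).

(−19, 28) and (18, 19)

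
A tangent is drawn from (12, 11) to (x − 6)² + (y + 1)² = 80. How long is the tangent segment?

10

Centre (6, −1), r² = 80. |PO|² = (6)² + (12)² = 180.
The tangent meets the radius at right angles, so tangent² = |PO|² − r² = 180 − 80 = 100.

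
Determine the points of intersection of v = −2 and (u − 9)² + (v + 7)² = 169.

Substitute v = −2:
u² − 18u − 63 = 0
u = 21 or u = −3, giving (21, −2) and (−3, −2).

(−3, −2) and (21, −2)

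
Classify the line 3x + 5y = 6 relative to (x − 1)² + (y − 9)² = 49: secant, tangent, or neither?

Substituting the line into the circle gives 34x² + 184x + 321 = 0.
Δ = 33856 − 43656 = −9800.
No real roots: the line does not meet the circle.

neither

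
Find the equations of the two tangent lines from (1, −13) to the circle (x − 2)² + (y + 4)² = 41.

A line y − (−13) = m(x − (1)) is tangent when its distance from (2, −4) is √41:
[m·(1) − (9)]² = 41(m² + 1)
20m² + 9m − 20 = 0, so m = 4/5 or m = −5/4.
Through (1, −13) these give 4x − 5y = 69 and 5x + 4y = −47.

4x − 5y = 69 and 5x + 4y = −47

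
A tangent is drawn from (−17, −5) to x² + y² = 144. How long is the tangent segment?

With centre O = (0, 0), |OP|² = 314 and r² = 144.
Power of the point: PT² = |PO|² − r² = 170, so PT = √170.

√170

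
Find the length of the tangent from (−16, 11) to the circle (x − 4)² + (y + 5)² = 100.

2√139

Centre (4, −5), r² = 100. |PO|² = (−20)² + (16)² = 656.
Power of the point: PT² = |PO|² − r² = 556, so PT = 2√139.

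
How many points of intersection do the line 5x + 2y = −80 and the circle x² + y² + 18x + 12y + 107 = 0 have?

Substituting the line into the circle gives 29x² + 752x + 4908 = 0.
Discriminant = (752)² − 4·29·(4908) = −3824 < 0.
No real roots: the line does not meet the circle.

0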